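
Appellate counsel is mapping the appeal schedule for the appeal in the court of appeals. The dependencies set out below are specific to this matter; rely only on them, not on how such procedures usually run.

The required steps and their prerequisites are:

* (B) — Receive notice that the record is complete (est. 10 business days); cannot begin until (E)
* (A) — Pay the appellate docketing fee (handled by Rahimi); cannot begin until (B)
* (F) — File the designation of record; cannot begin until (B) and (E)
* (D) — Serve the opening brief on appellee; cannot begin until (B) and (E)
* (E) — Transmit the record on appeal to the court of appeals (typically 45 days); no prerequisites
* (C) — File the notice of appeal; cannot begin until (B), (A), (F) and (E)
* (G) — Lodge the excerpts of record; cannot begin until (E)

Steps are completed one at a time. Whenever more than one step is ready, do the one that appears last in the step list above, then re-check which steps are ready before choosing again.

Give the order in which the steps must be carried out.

(E), (G), (B), (D), (F), (A), (C)

Only (E) has no prerequisites, so it is first.
Ready: (G) and (B). (G) is listed later → (G).
(B) needed (E), now all done → (B).
Now (D), (F) and (A) have their prerequisites met. (D) is listed later, so (D) next.
(F) and (A) are both available; (F) is listed later → (F).
(A) is the only step now ready → (A).
(C) is the only step now ready → (C).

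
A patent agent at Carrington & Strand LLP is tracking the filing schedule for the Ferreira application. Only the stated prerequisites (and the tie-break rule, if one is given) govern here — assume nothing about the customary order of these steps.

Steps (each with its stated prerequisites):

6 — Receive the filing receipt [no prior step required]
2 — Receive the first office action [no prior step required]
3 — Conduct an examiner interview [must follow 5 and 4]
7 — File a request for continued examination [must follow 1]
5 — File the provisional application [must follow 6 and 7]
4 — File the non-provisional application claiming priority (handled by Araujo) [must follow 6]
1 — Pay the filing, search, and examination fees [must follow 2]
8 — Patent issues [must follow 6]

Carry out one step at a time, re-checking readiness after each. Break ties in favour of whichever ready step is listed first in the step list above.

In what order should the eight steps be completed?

6, 2, 4, 1, 7, 5, 3, 8

Nothing is required for 6 and 2. 6 is listed earlier → 6 first.
4 and 8 now also ready, so the ready set is {2, 4, 8}; 2 is listed earlier → 2.
1 now also ready, so the ready set is {4, 1, 8}; 4 is listed earlier → 4.
Ready: 1 and 8. 1 is listed earlier → 1.
7 now also ready, so the ready set is {7, 8}; 7 is listed earlier → 7.
5 and 8 are both available; 5 is listed earlier → 5.
Ready: 3 and 8. 3 is listed earlier → 3.
8 is the only step now ready → 8.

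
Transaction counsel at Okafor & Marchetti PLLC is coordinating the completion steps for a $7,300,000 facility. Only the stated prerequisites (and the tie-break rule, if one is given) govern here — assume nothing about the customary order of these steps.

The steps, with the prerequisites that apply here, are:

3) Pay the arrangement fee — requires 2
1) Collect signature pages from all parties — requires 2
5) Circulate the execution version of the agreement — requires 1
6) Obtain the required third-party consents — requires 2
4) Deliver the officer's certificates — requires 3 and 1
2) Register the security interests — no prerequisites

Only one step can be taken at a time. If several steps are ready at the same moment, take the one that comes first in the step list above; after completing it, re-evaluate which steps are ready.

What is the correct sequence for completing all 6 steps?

2 has no prerequisites → 2 first.
3, 1 and 6 are all available; 3 is listed earlier → 3.
Ready: 1 and 6. 1 is listed earlier → 1.
5, 6 and 4 are all available; 5 is listed earlier → 5.
Ready: 6 and 4. 6 is listed earlier → 6.
4 is the only step now ready → 4.

2 3 1 5 6 4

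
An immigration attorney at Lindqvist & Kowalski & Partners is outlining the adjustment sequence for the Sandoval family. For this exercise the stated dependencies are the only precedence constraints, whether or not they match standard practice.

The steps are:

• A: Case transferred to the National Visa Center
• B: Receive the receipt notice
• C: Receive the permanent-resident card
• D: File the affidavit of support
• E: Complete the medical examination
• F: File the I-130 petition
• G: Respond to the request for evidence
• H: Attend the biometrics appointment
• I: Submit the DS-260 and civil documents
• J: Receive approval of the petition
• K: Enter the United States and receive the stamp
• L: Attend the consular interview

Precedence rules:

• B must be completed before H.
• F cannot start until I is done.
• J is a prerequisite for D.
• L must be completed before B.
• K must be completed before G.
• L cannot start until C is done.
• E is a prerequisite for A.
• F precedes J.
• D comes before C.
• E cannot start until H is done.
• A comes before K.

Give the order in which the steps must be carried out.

I, F, J, D, C, L, B, H, E, A, K, G

Only I has no prerequisites, so it is first.
Next only F has its prerequisites met → F.
J needed F, now all done → J.
That leaves D as the only ready step → D.
Next only C has its prerequisites met → C.
That leaves L as the only ready step → L.
B is the only step now ready → B.
H needed B, now all done → H.
E needed H, now all done → E.
A needed E, now all done → A.
K needed A, now all done → K.
That leaves G as the only ready step → G.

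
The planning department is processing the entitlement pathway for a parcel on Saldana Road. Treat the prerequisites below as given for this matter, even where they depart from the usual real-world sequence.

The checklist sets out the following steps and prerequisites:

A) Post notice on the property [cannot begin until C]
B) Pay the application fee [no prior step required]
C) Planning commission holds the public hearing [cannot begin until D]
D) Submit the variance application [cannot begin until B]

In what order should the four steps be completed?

B is the only step with nothing outstanding, so it goes first.
D is the only step now ready → D.
That leaves C as the only ready step → C.
Next only A has its prerequisites met → A.

B, D, C, A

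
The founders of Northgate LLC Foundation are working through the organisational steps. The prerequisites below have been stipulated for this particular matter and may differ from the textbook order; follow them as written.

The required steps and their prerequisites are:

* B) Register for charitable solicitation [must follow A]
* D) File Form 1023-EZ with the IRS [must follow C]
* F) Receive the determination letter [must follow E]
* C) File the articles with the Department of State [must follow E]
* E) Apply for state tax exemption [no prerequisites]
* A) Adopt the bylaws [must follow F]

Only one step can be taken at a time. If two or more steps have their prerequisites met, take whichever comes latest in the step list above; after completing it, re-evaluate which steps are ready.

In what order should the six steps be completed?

E C F A D B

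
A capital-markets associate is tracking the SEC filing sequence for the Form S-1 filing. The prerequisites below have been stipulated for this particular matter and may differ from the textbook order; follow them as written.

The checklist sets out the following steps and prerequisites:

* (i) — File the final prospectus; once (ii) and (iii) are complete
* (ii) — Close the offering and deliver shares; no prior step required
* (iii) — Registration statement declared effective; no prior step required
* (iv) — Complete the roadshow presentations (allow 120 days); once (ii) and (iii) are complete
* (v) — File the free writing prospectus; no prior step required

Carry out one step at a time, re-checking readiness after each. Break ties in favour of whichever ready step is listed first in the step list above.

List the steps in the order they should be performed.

(ii), (iii), (i), (iv), (v)

(ii), (iii) and (v) have no prerequisites; (ii) is listed earlier, so (ii) is first.
(iii) and (v) are both available; (iii) is listed earlier → (iii).
Now (i), (iv) and (v) have their prerequisites met. (i) is listed earlier, so (i) next.
(iv) and (v) are both available; (iv) is listed earlier → (iv).
(v) is the only step now ready → (v).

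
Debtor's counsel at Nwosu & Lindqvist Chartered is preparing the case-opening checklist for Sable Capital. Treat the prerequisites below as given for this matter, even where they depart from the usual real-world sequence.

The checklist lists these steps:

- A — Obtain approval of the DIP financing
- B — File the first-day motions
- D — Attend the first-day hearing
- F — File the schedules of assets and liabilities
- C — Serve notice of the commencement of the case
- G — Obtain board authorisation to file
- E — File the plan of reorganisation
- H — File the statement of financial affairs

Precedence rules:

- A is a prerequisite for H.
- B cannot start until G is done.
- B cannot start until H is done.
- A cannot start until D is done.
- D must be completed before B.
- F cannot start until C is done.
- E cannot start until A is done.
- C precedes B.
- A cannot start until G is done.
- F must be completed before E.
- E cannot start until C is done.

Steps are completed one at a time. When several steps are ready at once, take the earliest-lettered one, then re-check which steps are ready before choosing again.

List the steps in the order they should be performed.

C, D and G have no prerequisites; C has the earlier label, so C is first.
Now D, F and G have their prerequisites met. D has the earlier label, so D next.
Ready: F and G. F has the earlier label → F.
G is the only step now ready → G.
A needed D and G, now all done → A.
E and H are both available; E has the earlier label → E.
H is the only step now ready → H.
Next only B has its prerequisites met → B.

C D F G A E H B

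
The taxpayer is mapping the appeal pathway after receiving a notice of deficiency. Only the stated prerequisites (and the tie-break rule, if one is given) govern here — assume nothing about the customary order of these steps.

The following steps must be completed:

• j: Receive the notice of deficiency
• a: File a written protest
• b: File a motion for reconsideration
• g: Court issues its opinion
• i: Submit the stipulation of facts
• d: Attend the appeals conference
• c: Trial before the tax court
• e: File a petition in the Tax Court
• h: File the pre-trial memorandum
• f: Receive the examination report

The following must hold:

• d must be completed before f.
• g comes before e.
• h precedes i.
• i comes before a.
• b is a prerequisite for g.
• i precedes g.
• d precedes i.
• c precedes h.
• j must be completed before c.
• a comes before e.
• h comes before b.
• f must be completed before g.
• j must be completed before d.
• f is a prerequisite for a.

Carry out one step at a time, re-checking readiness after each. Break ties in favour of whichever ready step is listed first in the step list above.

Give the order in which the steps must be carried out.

j d c h b i f a g e

Only j has no prerequisites, so it is first.
d and c are both available; d is listed earlier → d.
c and f are both available; c is listed earlier → c.
h now also ready, so the ready set is {h, f}; h is listed earlier → h.
b and i now also ready, so the ready set is {b, i, f}; b is listed earlier → b.
i and f are both available; i is listed earlier → i.
f needed d, now all done → f.
Ready: a and g. a is listed earlier → a.
g needed b, i and f, now all done → g.
Next only e has its prerequisites met → e.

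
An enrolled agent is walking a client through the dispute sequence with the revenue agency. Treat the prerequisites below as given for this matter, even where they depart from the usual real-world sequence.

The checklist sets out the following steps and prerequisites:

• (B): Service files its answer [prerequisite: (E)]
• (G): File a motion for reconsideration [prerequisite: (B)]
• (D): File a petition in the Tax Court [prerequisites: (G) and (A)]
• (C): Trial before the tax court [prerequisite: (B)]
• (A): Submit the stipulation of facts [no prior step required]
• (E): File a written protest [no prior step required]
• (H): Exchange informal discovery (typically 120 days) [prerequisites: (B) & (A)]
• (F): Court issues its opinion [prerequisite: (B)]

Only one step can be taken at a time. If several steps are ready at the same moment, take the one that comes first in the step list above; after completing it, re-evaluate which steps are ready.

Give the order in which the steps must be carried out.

(A) → (E) → (B) → (G) → (D) → (C) → (H) → (F)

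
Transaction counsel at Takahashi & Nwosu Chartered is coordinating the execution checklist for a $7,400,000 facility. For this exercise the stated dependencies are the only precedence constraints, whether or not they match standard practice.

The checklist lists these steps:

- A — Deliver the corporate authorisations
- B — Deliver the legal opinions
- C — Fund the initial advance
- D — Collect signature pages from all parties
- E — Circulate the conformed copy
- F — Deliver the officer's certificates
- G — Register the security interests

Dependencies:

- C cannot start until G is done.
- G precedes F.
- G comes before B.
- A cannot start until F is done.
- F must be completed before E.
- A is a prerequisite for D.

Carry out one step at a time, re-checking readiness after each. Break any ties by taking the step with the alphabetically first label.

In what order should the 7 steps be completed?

G, B, C, F, A, D, E

G has no prerequisites → G first.
B, C and F are all available; B has the earlier label → B.
C and F are both available; C has the earlier label → C.
Next only F has its prerequisites met → F.
A and E are both available; A has the earlier label → A.
D now also ready, so the ready set is {D, E}; D has the earlier label → D.
Next only E has its prerequisites met → E.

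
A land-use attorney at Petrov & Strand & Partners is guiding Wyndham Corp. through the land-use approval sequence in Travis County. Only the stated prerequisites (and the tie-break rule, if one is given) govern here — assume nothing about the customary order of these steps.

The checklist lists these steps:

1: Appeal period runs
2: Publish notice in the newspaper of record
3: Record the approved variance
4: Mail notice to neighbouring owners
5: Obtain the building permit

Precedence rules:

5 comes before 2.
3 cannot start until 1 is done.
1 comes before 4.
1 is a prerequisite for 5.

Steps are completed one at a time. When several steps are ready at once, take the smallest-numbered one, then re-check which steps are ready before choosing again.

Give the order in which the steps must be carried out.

1, 3, 4, 5, 2

1 is the only step with nothing outstanding, so it goes first.
Ready: 3, 4 and 5. 3 has the earlier label → 3.
Ready: 4 and 5. 4 has the earlier label → 4.
5 needed 1, now all done → 5.
2 needed 5, now all done → 2.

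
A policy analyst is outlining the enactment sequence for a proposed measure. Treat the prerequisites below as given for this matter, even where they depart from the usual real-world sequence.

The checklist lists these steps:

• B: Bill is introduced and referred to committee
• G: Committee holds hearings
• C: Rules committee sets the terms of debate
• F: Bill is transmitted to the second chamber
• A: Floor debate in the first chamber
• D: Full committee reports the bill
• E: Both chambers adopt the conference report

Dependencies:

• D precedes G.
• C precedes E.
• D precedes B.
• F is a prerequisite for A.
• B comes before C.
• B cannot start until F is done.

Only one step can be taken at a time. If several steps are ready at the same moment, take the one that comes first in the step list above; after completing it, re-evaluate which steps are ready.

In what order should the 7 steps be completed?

F → A → D → B → G → C → E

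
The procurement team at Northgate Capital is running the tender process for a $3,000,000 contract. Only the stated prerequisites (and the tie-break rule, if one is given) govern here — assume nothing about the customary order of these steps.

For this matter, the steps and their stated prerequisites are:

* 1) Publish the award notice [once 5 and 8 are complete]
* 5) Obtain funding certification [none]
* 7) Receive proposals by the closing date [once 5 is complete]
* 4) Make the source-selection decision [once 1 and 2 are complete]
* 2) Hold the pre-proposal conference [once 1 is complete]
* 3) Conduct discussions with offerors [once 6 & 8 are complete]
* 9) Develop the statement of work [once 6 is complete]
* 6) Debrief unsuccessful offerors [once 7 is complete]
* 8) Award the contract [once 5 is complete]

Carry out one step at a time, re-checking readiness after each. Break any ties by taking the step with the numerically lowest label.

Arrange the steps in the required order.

Only 5 has no prerequisites, so it is first.
Ready: 7 and 8. 7 has the earlier label → 7.
6 now also ready, so the ready set is {6, 8}; 6 has the earlier label → 6.
9 now also ready, so the ready set is {8, 9}; 8 has the earlier label → 8.
1 and 3 now also ready, so the ready set is {1, 3, 9}; 1 has the earlier label → 1.
2 now also ready, so the ready set is {2, 3, 9}; 2 has the earlier label → 2.
Now 3, 4 and 9 have their prerequisites met. 3 has the earlier label, so 3 next.
Now 4 and 9 have their prerequisites met. 4 has the earlier label, so 4 next.
9 needed 6, now all done → 9.

5 7 6 8 1 2 3 4 9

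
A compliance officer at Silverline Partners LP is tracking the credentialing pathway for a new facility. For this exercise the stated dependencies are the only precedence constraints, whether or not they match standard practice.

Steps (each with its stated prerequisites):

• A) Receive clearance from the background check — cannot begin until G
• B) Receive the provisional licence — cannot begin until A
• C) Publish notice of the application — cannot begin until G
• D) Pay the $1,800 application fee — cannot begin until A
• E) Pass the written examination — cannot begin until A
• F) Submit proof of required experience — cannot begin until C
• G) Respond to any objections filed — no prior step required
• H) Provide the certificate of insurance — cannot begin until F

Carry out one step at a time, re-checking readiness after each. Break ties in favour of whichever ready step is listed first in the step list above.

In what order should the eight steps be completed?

Only G has no prerequisites, so it is first.
Ready: A and C. A is listed earlier → A.
Ready: B, C, D and E. B is listed earlier → B.
Now C, D and E have their prerequisites met. C is listed earlier, so C next.
F now also ready, so the ready set is {D, E, F}; D is listed earlier → D.
Now E and F have their prerequisites met. E is listed earlier, so E next.
F needed C, now all done → F.
H needed F, now all done → H.

G, A, B, C, D, E, F, H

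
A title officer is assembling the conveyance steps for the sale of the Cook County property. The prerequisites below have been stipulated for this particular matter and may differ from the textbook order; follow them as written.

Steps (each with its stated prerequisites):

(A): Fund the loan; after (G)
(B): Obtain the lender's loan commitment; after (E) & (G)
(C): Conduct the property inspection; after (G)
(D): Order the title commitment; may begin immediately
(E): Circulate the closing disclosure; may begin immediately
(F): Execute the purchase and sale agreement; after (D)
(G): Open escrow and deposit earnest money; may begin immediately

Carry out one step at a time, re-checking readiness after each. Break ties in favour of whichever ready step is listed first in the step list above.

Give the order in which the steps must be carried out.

(D), (E), (F), (G), (A), (B), (C)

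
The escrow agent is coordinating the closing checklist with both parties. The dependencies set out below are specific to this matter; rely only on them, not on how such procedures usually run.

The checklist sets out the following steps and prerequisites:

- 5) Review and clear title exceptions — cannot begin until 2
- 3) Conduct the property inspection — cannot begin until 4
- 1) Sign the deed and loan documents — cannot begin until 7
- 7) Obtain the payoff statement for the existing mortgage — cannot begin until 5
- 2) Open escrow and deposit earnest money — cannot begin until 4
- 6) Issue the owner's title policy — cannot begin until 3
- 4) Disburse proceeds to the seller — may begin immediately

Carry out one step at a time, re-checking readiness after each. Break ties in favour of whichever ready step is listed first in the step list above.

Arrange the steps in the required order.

4 → 3 → 2 → 5 → 7 → 1 → 6

4 is the only step with nothing outstanding, so it goes first.
Ready: 3 and 2. 3 is listed earlier → 3.
Ready: 2 and 6. 2 is listed earlier → 2.
5 now also ready, so the ready set is {5, 6}; 5 is listed earlier → 5.
7 now also ready, so the ready set is {7, 6}; 7 is listed earlier → 7.
Ready: 1 and 6. 1 is listed earlier → 1.
Next only 6 has its prerequisites met → 6.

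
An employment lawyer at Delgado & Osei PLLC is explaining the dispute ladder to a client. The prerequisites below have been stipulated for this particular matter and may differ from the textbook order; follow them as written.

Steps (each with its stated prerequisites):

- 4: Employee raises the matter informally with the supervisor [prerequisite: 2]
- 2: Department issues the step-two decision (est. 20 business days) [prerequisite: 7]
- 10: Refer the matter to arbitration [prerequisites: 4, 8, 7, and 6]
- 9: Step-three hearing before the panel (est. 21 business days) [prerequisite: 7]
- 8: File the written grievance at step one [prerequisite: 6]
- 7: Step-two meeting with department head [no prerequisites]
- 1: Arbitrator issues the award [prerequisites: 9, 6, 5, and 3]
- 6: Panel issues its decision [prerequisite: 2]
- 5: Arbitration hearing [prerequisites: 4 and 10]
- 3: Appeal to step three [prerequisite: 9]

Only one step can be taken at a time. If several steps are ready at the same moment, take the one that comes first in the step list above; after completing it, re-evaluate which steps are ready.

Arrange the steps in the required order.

7 → 2 → 4 → 9 → 6 → 8 → 10 → 5 → 3 → 1

7 has no prerequisites → 7 first.
2 and 9 are both available; 2 is listed earlier → 2.
Now 4, 9 and 6 have their prerequisites met. 4 is listed earlier, so 4 next.
Now 9 and 6 have their prerequisites met. 9 is listed earlier, so 9 next.
3 now also ready, so the ready set is {6, 3}; 6 is listed earlier → 6.
Ready: 8 and 3. 8 is listed earlier → 8.
Now 10 and 3 have their prerequisites met. 10 is listed earlier, so 10 next.
5 now also ready, so the ready set is {5, 3}; 5 is listed earlier → 5.
That leaves 3 as the only ready step → 3.
1 is the only step now ready → 1.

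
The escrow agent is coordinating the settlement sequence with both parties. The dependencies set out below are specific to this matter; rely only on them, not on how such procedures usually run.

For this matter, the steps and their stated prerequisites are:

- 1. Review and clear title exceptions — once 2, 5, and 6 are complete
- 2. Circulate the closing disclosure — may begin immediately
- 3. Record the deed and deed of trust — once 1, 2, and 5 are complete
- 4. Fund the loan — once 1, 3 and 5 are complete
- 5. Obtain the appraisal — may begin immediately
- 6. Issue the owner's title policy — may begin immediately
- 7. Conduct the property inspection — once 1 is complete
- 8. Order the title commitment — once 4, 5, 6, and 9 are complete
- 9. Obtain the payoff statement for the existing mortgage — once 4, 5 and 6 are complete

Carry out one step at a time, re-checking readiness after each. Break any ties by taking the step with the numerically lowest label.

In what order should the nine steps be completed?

2, 5, 6, 1, 3, 4, 7, 9, 8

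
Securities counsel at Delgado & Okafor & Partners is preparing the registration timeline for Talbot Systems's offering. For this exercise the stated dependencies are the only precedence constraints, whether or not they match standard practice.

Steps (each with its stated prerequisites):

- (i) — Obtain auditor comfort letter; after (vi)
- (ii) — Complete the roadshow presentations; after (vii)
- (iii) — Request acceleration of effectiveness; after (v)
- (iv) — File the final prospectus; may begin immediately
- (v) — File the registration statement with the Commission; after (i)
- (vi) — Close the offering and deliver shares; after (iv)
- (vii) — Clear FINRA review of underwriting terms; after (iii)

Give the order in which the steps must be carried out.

(iv) has no prerequisites → (iv) first.
(vi) is the only step now ready → (vi).
That leaves (i) as the only ready step → (i).
Next only (v) has its prerequisites met → (v).
Next only (iii) has its prerequisites met → (iii).
That leaves (vii) as the only ready step → (vii).
Next only (ii) has its prerequisites met → (ii).

(iv) → (vi) → (i) → (v) → (iii) → (vii) → (ii)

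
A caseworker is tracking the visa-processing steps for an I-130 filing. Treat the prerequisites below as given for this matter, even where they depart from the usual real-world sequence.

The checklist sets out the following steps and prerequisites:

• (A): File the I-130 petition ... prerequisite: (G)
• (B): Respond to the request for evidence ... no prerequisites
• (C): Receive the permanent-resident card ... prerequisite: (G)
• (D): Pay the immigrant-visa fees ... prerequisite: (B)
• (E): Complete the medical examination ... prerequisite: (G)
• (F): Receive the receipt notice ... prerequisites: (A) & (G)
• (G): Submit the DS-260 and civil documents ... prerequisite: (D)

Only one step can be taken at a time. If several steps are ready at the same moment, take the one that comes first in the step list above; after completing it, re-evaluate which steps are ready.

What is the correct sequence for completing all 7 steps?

(B) (D) (G) (A) (C) (E) (F)

Only (B) has no prerequisites, so it is first.
(D) is the only step now ready → (D).
That leaves (G) as the only ready step → (G).
Now (A), (C) and (E) have their prerequisites met. (A) is listed earlier, so (A) next.
Ready: (C), (E) and (F). (C) is listed earlier → (C).
(E) and (F) are both available; (E) is listed earlier → (E).
Next only (F) has its prerequisites met → (F).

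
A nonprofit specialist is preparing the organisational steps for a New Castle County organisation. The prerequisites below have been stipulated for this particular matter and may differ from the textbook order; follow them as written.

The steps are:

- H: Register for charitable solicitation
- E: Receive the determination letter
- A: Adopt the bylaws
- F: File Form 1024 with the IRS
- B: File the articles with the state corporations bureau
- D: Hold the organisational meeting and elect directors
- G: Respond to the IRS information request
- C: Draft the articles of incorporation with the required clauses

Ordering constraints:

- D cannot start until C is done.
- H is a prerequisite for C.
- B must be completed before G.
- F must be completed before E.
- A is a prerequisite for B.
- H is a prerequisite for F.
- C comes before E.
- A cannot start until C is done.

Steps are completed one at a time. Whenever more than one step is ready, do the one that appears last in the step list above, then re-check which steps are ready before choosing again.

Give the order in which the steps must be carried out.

H C D F A B G E

H is the only step with nothing outstanding, so it goes first.
Ready: C and F. C is listed later → C.
Now D, F and A have their prerequisites met. D is listed later, so D next.
F and A are both available; F is listed later → F.
Ready: A and E. A is listed later → A.
Ready: B and E. B is listed later → B.
Ready: G and E. G is listed later → G.
Next only E has its prerequisites met → E.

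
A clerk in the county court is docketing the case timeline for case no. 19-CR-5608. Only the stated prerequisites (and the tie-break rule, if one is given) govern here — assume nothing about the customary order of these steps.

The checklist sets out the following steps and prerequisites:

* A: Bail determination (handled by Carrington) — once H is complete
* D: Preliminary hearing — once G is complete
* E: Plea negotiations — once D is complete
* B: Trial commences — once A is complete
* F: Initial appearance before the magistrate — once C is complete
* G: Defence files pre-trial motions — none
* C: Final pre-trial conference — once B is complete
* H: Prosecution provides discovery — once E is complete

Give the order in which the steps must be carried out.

G → D → E → H → A → B → C → F

G has no prerequisites → G first.
D is the only step now ready → D.
Next only E has its prerequisites met → E.
That leaves H as the only ready step → H.
Next only A has its prerequisites met → A.
That leaves B as the only ready step → B.
Next only C has its prerequisites met → C.
Next only F has its prerequisites met → F.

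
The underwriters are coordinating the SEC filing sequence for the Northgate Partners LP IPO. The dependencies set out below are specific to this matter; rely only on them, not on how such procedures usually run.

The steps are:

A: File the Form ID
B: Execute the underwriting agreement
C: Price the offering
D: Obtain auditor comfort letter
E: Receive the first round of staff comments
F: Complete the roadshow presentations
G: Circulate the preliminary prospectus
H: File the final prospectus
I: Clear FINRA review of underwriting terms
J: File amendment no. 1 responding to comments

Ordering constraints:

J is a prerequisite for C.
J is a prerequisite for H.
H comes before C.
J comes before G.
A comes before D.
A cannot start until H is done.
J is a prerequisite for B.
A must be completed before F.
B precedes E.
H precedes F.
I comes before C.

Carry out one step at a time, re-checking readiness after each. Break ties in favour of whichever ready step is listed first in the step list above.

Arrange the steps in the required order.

Nothing is required for I and J. I is listed earlier → I first.
Next only J has its prerequisites met → J.
B, G and H are all available; B is listed earlier → B.
Now E, G and H have their prerequisites met. E is listed earlier, so E next.
Ready: G and H. G is listed earlier → G.
H needed J, now all done → H.
Ready: A and C. A is listed earlier → A.
D and F now also ready, so the ready set is {C, D, F}; C is listed earlier → C.
Now D and F have their prerequisites met. D is listed earlier, so D next.
F needed A and H, now all done → F.

I J B E G H A C D F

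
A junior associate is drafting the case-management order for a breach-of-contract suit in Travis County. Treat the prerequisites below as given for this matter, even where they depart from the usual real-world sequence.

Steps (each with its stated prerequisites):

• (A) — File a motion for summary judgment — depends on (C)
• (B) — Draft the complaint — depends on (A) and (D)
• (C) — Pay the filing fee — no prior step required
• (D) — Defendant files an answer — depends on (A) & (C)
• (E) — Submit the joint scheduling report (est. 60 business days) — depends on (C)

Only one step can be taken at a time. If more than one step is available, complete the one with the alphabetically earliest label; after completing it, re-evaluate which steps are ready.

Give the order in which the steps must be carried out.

(C), (A), (D), (B), (E)

Only (C) has no prerequisites, so it is first.
(A) and (E) are both available; (A) has the earlier label → (A).
(D) now also ready, so the ready set is {(D), (E)}; (D) has the earlier label → (D).
(B) and (E) are both available; (B) has the earlier label → (B).
That leaves (E) as the only ready step → (E).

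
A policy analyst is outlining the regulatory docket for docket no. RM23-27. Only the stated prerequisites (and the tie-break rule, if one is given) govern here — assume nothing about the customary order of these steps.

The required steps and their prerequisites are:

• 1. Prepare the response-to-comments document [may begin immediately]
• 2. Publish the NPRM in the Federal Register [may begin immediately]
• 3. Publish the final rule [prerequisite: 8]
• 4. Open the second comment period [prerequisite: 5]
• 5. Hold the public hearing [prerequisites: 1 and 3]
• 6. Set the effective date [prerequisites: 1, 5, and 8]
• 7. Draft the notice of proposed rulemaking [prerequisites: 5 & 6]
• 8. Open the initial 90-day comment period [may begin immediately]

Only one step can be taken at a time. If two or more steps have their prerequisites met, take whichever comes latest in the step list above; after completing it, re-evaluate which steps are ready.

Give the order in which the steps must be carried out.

8 3 2 1 5 6 7 4

8, 2 and 1 have no prerequisites; 8 is listed later, so 8 is first.
3 now also ready, so the ready set is {3, 2, 1}; 3 is listed later → 3.
Now 2 and 1 have their prerequisites met. 2 is listed later, so 2 next.
1 is the only step now ready → 1.
That leaves 5 as the only ready step → 5.
6 and 4 are both available; 6 is listed later → 6.
7 now also ready, so the ready set is {7, 4}; 7 is listed later → 7.
4 is the only step now ready → 4.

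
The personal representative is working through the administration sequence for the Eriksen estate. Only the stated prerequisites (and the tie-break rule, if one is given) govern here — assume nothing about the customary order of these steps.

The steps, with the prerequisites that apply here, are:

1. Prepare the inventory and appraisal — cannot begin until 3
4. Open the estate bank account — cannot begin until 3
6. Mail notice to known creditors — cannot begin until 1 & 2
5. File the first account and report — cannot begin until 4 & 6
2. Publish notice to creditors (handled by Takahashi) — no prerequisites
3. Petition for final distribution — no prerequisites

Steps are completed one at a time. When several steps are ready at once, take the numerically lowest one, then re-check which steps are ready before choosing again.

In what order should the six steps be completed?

2, 3, 1, 4, 6, 5

2 and 3 have no prerequisites; 2 has the earlier label, so 2 is first.
Next only 3 has its prerequisites met → 3.
Ready: 1 and 4. 1 has the earlier label → 1.
Ready: 4 and 6. 4 has the earlier label → 4.
6 needed 1 and 2, now all done → 6.
5 needed 4 and 6, now all done → 5.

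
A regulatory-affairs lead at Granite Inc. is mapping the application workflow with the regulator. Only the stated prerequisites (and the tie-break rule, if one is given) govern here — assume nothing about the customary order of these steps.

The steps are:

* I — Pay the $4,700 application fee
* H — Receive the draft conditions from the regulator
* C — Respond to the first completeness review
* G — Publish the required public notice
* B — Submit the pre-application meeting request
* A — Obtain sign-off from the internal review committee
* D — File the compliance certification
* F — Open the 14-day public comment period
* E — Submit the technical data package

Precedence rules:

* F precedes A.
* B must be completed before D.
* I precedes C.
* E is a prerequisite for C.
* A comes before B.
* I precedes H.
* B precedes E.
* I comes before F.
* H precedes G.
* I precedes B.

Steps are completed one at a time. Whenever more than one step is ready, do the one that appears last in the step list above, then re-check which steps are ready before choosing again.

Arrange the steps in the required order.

I, F, A, B, E, D, C, H, G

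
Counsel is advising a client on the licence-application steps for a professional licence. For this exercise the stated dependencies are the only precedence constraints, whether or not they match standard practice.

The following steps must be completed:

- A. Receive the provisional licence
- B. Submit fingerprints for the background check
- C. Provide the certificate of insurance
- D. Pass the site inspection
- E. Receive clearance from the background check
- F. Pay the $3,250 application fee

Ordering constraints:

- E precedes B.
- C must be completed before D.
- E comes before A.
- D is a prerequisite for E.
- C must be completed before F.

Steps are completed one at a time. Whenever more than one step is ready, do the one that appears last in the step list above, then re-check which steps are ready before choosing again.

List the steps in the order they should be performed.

C → F → D → E → B → A

C has no prerequisites → C first.
Now F and D have their prerequisites met. F is listed later, so F next.
D needed C, now all done → D.
E needed D, now all done → E.
B and A are both available; B is listed later → B.
Next only A has its prerequisites met → A.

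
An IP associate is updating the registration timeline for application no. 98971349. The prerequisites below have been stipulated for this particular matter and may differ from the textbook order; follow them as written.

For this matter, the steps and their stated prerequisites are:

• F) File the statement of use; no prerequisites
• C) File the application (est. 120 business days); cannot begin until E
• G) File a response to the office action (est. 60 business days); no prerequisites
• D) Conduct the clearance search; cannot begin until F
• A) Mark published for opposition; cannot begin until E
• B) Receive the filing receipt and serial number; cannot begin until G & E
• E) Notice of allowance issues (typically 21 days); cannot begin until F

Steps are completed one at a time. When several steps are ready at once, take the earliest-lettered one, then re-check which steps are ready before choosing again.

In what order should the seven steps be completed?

F, D, E, A, C, G, B

Nothing is required for F and G. F has the earlier label → F first.
D and E now also ready, so the ready set is {D, E, G}; D has the earlier label → D.
Now E and G have their prerequisites met. E has the earlier label, so E next.
Now A, C and G have their prerequisites met. A has the earlier label, so A next.
C and G are both available; C has the earlier label → C.
G is the only step now ready → G.
Next only B has its prerequisites met → B.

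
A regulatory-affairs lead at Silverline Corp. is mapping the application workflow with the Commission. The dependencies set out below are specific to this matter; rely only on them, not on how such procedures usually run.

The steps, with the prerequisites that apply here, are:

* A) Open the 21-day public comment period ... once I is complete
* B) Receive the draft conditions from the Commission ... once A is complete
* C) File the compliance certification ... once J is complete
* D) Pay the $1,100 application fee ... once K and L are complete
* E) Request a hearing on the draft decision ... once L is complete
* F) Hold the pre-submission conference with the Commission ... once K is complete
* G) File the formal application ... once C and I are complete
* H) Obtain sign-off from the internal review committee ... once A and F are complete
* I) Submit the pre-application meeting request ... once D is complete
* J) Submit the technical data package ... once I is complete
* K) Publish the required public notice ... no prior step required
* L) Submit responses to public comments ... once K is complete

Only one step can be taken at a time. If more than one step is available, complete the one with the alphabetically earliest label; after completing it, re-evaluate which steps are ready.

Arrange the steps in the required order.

K, F, L, D, E, I, A, B, H, J, C, G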